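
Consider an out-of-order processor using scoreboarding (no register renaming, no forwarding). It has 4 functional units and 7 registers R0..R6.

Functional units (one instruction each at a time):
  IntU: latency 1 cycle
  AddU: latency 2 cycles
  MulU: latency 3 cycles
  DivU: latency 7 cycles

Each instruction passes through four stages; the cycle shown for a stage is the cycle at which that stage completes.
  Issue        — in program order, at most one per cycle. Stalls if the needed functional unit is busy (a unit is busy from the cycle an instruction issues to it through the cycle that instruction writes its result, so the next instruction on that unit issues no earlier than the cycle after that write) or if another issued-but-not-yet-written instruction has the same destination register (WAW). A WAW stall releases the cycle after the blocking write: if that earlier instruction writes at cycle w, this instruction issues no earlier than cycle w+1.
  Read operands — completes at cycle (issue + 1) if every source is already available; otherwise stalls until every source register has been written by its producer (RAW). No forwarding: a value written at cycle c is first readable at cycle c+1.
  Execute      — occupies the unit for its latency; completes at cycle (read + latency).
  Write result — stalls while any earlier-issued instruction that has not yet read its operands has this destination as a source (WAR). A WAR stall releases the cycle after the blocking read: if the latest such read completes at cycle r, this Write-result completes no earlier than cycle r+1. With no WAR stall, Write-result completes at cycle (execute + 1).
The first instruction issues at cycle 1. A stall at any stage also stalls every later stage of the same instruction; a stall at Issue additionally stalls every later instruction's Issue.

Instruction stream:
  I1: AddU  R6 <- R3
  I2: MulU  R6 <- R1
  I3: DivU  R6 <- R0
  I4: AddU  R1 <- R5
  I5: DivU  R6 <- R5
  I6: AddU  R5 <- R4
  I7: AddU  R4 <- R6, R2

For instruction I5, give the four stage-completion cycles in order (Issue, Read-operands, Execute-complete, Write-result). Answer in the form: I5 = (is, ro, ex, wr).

t=1  I1 dispatched to AddU
t=2  I1 operands ready
t=4  I1 complete
t=5  R6←I1
t=6  I2 dispatched to MulU
t=7  I2 operands ready
t=10  I2 complete
t=11  R6←I2
t=12  I3 dispatched to DivU
t=13  I3 operands ready, I4 dispatched to AddU
t=14  I4 operands ready
t=16  I4 complete
t=17  R1←I4
t=20  I3 complete
t=21  R6←I3
t=22  I5 dispatched to DivU
t=23  I5 operands ready, I6 dispatched to AddU
t=24  I6 operands ready
t=26  I6 complete
t=27  R5←I6
t=28  I7 dispatched to AddU
t=30  I5 complete
t=31  R6←I5
t=32  I7 operands ready
t=34  I7 complete
t=35  R4←I7

I5 = (22, 23, 30, 31)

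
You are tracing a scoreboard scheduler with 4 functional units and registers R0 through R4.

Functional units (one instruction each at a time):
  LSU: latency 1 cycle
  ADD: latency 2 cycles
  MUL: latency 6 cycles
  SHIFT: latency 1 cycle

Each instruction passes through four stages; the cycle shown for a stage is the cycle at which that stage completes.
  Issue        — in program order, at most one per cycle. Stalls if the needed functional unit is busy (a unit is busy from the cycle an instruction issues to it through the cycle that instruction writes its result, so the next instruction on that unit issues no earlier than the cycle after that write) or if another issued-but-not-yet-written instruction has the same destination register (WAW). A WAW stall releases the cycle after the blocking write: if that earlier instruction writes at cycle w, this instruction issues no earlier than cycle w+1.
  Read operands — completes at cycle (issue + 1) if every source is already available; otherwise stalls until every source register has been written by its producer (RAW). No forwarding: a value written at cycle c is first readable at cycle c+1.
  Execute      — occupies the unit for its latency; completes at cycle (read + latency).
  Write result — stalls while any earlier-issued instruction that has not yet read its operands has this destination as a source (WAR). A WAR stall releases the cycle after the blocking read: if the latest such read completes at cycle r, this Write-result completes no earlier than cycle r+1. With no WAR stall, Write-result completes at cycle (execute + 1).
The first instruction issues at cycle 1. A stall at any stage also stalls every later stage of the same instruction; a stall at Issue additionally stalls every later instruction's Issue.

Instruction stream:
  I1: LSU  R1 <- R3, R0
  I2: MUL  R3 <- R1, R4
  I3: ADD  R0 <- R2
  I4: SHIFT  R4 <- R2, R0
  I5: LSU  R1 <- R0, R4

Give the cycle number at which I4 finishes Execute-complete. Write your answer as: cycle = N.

cycle = 9

1) issue 1, read 2, done 3, write 4
2) issue 2, read 5, done 11, write 12  <RAW R1: wait I1 write@4>
3) issue 3, read 4, done 6, write 7
4) issue 4, read 8, done 9, write 10  <RAW R0: wait I3 write@7>
5) issue 5, read 11, done 12, write 13  <RAW R4: wait I4 write@10>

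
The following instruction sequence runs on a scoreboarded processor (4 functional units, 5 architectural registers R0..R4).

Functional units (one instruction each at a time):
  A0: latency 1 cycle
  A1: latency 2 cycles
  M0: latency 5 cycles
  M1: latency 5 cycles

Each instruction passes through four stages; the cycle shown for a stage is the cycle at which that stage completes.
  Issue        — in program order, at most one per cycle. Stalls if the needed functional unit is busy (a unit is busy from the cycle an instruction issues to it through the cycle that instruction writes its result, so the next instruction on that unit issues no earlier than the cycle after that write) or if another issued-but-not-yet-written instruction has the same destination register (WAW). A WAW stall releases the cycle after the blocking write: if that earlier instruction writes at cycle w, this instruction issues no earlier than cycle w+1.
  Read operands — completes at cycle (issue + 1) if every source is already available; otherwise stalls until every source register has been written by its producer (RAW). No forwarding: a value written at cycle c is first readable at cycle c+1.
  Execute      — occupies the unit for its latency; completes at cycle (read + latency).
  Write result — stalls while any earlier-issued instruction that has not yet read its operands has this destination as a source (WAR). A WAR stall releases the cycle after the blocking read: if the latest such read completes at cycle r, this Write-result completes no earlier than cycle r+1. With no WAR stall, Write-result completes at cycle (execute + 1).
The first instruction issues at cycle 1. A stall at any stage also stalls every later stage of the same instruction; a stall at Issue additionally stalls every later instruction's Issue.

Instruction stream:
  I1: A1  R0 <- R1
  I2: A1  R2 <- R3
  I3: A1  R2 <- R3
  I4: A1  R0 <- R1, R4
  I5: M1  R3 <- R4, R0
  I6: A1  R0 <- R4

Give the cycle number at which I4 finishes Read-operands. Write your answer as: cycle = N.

cycle = 17

I1  is:1  ro:2  ex:4  wr:5
I2  is:6  ro:7  ex:9  wr:10  — struct: A1 busy until I1 writes@5
I3  is:11  ro:12  ex:14  wr:15  — struct: A1 busy until I2 writes@10
I4  is:16  ro:17  ex:19  wr:20  — struct: A1 busy until I3 writes@15
I5  is:17  ro:21  ex:26  wr:27  — RAW R0: wait I4 write@20
I6  is:21  ro:22  ex:24  wr:25  — struct: A1 busy until I4 writes@20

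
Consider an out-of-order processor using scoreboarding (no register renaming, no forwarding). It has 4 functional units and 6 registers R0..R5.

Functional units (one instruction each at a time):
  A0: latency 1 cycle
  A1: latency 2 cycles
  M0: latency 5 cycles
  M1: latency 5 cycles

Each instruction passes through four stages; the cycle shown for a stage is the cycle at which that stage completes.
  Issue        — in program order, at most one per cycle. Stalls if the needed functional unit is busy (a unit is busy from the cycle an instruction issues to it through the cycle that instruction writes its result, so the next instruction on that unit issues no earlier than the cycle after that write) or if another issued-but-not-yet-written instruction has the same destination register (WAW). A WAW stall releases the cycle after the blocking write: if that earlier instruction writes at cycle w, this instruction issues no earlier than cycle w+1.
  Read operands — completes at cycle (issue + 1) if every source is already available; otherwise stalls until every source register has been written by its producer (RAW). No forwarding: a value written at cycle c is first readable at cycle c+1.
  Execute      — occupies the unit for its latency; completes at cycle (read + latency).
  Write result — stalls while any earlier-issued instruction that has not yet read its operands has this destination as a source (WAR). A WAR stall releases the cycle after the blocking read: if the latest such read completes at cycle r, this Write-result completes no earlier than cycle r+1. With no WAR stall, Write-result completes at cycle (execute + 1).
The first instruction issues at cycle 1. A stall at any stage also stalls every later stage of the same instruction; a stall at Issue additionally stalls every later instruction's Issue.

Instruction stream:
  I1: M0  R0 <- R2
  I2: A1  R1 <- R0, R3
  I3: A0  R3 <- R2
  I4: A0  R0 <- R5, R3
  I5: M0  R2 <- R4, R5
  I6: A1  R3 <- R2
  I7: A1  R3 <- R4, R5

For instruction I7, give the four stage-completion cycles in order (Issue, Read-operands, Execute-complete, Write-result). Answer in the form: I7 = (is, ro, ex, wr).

I7 = (24, 25, 27, 28)

[I1] 1/2/7/8
[I2] 2/9/11/12  (RAW R0: wait I1 write@8)
[I3] 3/4/5/10  (WAR R3: wait I2 read@9)
[I4] 11/12/13/14  (struct: A0 busy until I3 writes@10)
[I5] 12/13/18/19
[I6] 13/20/22/23  (RAW R2: wait I5 write@19)
[I7] 24/25/27/28  (struct: A1 busy until I6 writes@23)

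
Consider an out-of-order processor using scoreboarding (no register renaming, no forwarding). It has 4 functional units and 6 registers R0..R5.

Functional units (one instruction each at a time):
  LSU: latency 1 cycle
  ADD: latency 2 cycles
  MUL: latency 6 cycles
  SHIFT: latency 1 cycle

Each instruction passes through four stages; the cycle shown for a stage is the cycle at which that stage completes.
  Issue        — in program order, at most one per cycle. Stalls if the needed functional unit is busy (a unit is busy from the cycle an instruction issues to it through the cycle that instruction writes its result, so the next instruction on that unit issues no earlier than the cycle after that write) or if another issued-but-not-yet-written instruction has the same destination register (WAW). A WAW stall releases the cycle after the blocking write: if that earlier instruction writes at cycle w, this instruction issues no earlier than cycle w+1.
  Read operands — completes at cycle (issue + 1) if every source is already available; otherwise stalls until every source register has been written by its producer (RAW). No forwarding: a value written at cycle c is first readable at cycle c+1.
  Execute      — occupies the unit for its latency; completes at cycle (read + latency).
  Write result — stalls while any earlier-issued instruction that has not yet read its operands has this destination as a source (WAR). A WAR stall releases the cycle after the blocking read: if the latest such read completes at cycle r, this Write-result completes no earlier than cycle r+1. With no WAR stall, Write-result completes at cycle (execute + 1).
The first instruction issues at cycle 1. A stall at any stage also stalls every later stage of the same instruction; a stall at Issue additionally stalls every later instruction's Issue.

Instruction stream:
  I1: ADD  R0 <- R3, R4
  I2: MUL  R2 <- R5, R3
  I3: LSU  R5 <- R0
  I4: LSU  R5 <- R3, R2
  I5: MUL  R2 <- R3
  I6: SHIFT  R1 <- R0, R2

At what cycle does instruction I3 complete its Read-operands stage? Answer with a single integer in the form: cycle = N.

cycle = 6

[I1] 1/2/4/5
[I2] 2/3/9/10
[I3] 3/6/7/8  (RAW R0: wait I1 write@5)
[I4] 9/11/12/13  (struct: LSU busy until I3 writes@8; RAW R2: wait I2 write@10)
[I5] 11/12/18/19  (struct: MUL busy until I2 writes@10)
[I6] 12/20/21/22  (RAW R2: wait I5 write@19)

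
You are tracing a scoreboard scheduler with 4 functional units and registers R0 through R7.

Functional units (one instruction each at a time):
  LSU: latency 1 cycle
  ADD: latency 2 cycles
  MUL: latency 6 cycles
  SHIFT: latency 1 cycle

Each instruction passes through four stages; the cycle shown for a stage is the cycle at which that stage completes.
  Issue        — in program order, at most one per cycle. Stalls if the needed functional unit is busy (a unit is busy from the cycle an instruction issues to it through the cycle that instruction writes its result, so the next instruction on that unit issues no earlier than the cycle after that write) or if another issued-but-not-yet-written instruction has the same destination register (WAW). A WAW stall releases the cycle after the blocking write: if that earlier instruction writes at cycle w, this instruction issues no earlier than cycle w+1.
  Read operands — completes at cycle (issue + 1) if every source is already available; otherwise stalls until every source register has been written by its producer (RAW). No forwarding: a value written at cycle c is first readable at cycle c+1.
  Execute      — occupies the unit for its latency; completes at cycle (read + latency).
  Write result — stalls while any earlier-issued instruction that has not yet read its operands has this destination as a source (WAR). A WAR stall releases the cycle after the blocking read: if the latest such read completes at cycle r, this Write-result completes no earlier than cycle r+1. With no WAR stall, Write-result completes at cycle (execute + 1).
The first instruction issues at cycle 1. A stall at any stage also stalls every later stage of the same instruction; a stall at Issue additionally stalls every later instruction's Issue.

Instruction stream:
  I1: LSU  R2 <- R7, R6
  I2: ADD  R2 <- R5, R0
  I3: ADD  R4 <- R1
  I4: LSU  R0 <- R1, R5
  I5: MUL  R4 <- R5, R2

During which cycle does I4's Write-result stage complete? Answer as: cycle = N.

cycle = 14

1) issue 1, read 2, done 3, write 4
2) issue 5, read 6, done 8, write 9  <WAW R2: wait I1 write@4>
3) issue 10, read 11, done 13, write 14  <struct: ADD busy until I2 writes@9>
4) issue 11, read 12, done 13, write 14
5) issue 15, read 16, done 22, write 23  <WAW R4: wait I3 write@14>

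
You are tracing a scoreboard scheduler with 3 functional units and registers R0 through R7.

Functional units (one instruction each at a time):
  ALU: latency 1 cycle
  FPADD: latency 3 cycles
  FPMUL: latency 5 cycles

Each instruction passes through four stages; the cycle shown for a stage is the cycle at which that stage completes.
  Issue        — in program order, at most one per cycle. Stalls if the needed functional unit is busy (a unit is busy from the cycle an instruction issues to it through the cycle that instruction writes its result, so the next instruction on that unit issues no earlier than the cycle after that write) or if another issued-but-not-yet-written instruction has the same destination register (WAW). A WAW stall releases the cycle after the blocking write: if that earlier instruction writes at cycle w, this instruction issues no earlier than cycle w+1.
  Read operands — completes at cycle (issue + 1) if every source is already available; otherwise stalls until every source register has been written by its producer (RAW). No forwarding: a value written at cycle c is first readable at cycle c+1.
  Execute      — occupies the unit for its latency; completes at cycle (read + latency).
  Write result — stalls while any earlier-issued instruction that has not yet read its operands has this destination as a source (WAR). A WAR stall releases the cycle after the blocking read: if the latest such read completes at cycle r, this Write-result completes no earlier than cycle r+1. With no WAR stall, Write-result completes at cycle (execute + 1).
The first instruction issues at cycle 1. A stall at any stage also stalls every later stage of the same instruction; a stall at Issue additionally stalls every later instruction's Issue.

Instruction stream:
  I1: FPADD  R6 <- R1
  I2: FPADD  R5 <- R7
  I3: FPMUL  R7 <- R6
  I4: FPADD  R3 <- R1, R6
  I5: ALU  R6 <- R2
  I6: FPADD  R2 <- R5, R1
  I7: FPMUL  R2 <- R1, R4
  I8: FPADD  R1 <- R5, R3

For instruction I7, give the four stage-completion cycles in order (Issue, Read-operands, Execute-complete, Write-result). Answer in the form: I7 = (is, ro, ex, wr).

I7 = (25, 26, 31, 32)

c1: I1→FPADD
c2: I1 RO
c5: I1 EX
c6: I1 WR R6
c7: I2→FPADD
c8: I2 RO | I3→FPMUL
c9: I3 RO
c11: I2 EX
c12: I2 WR R5
c13: I4→FPADD
c14: I3 EX | I4 RO | I5→ALU
c15: I3 WR R7 | I5 RO
c16: I5 EX
c17: I4 EX | I5 WR R6
c18: I4 WR R3
c19: I6→FPADD
c20: I6 RO
c23: I6 EX
c24: I6 WR R2
c25: I7→FPMUL
c26: I7 RO | I8→FPADD
c27: I8 RO
c30: I8 EX
c31: I7 EX | I8 WR R1
c32: I7 WR R2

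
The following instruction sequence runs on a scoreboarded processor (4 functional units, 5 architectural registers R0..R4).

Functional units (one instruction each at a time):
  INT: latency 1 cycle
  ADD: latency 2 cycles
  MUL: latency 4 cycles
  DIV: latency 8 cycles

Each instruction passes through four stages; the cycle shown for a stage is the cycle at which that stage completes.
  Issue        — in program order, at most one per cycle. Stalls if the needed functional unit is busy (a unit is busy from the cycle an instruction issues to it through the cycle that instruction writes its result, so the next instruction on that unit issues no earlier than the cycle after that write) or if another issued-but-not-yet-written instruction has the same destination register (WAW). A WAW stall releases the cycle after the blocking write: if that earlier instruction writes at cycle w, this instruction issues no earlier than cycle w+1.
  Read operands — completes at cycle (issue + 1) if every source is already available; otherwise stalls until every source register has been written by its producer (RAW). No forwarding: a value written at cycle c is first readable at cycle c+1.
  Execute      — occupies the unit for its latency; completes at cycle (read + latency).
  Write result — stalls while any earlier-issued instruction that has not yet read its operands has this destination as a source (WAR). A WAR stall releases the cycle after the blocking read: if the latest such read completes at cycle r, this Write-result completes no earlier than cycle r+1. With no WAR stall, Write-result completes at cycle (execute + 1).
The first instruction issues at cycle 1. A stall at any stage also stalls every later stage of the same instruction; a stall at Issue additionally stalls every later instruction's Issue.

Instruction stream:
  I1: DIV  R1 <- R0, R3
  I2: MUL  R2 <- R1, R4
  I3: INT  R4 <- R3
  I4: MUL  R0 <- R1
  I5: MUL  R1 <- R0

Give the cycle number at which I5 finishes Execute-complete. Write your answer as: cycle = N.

cycle = 30

[I1] 1/2/10/11
[I2] 2/12/16/17  (RAW R1: wait I1 write@11)
[I3] 3/4/5/13  (WAR R4: wait I2 read@12)
[I4] 18/19/23/24  (struct: MUL busy until I2 writes@17)
[I5] 25/26/30/31  (struct: MUL busy until I4 writes@24)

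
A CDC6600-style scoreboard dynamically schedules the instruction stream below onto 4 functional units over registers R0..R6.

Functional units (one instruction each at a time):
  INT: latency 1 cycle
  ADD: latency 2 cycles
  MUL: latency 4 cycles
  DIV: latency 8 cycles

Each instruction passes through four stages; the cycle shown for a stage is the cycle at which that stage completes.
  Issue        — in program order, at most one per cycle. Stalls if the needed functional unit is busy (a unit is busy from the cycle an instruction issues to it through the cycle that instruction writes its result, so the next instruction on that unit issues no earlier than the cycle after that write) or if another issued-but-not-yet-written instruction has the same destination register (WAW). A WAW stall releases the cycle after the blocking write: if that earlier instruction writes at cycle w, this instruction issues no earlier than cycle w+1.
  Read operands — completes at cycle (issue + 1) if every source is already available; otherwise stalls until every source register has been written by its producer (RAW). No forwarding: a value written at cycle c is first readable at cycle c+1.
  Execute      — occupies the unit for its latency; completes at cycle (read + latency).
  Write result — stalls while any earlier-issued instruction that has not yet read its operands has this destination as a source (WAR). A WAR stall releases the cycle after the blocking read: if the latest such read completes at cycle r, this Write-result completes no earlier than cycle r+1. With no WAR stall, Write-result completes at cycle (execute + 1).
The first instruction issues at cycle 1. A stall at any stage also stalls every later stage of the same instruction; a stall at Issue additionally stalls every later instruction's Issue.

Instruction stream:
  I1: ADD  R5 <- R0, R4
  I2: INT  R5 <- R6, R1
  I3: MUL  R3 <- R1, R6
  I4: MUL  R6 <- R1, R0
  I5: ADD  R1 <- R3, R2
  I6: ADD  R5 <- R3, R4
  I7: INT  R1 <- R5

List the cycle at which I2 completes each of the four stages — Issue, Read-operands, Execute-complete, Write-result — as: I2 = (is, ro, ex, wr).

I2 = (6, 7, 8, 9)

I1 -> (1, 2, 4, 5)
I2 -> (6, 7, 8, 9)  // WAW R5: wait I1 write@5
I3 -> (7, 8, 12, 13)
I4 -> (14, 15, 19, 20)  // struct: MUL busy until I3 writes@13
I5 -> (15, 16, 18, 19)
I6 -> (20, 21, 23, 24)  // struct: ADD busy until I5 writes@19
I7 -> (21, 25, 26, 27)  // RAW R5: wait I6 write@24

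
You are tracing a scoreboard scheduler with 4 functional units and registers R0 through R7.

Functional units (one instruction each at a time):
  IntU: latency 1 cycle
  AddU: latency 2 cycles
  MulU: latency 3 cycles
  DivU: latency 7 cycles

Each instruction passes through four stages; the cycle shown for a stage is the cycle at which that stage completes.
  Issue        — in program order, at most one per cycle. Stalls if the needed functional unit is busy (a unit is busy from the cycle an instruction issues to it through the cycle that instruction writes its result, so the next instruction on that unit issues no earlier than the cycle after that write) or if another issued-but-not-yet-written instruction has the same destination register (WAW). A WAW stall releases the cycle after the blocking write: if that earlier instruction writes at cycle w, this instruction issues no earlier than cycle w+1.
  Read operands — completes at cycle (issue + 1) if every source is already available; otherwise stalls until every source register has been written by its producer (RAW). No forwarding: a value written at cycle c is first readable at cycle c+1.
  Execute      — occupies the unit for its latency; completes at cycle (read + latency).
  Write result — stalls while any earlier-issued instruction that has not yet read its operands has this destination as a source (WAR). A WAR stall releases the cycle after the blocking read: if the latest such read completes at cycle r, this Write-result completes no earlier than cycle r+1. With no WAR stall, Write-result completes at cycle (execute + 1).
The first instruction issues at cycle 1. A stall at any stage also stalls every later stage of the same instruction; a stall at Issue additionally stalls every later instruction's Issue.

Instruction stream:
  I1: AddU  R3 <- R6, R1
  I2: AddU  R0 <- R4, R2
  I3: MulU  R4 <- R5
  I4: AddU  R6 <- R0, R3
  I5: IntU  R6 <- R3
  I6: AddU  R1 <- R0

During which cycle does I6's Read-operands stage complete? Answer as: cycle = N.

cycle = 18

c1: I1→AddU
c2: I1 RO
c4: I1 EX
c5: I1 WR R3
c6: I2→AddU
c7: I2 RO | I3→MulU
c8: I3 RO
c9: I2 EX
c10: I2 WR R0
c11: I3 EX | I4→AddU
c12: I3 WR R4 | I4 RO
c14: I4 EX
c15: I4 WR R6
c16: I5→IntU
c17: I5 RO | I6→AddU
c18: I5 EX | I6 RO
c19: I5 WR R6
c20: I6 EX
c21: I6 WR R1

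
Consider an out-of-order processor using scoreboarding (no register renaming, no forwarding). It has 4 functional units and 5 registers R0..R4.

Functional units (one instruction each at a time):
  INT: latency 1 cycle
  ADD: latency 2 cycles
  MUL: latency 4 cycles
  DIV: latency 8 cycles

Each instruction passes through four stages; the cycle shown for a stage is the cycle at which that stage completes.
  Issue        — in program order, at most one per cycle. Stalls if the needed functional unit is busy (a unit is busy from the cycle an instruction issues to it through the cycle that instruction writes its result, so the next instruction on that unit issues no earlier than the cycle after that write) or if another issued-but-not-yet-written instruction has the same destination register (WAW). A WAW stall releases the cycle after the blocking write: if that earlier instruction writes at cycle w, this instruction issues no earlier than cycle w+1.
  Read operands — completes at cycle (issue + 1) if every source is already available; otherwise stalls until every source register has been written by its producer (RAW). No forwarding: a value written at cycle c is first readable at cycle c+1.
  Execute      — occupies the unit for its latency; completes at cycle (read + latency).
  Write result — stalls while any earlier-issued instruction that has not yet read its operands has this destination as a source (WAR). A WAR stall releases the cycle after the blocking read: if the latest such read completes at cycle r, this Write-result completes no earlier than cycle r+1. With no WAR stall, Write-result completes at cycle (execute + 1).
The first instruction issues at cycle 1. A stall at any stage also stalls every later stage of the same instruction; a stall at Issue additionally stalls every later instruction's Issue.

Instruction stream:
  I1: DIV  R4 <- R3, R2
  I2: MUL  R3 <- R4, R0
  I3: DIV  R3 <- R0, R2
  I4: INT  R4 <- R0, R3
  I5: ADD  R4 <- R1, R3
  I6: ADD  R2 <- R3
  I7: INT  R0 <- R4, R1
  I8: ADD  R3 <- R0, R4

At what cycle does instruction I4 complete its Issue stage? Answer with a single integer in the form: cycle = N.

c1: issue I1 (DIV)
c2: I1 read-ops | issue I2 (MUL)
c10: I1 finished on DIV
c11: I1→R4
c12: I2 read-ops
c16: I2 finished on MUL
c17: I2→R3
c18: issue I3 (DIV)
c19: I3 read-ops | issue I4 (INT)
c27: I3 finished on DIV
c28: I3→R3
c29: I4 read-ops
c30: I4 finished on INT
c31: I4→R4
c32: issue I5 (ADD)
c33: I5 read-ops
c35: I5 finished on ADD
c36: I5→R4
c37: issue I6 (ADD)
c38: I6 read-ops | issue I7 (INT)
c39: I7 read-ops
c40: I6 finished on ADD | I7 finished on INT
c41: I6→R2 | I7→R0
c42: issue I8 (ADD)
c43: I8 read-ops
c45: I8 finished on ADD
c46: I8→R3

cycle = 19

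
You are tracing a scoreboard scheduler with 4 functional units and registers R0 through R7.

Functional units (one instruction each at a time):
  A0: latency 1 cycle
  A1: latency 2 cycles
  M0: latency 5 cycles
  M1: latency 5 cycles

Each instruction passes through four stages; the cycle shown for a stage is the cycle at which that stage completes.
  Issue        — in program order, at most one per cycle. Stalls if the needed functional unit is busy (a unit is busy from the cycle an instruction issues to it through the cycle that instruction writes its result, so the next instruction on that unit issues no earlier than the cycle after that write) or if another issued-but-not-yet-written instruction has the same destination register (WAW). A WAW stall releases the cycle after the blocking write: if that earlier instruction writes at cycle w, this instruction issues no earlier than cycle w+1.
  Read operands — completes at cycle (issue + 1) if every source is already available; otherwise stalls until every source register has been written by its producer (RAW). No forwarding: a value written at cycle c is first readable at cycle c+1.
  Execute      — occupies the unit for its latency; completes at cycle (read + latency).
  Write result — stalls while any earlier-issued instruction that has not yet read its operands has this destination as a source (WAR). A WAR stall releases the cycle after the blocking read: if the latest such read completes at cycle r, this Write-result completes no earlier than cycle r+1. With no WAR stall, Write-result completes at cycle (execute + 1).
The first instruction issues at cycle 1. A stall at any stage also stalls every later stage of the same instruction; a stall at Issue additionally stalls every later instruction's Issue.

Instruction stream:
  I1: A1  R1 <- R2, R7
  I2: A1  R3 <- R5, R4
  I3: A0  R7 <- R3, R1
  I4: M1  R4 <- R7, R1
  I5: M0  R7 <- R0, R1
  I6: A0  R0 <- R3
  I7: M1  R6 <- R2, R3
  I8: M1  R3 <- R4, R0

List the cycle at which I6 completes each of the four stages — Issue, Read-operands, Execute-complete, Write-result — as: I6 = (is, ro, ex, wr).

cycle 1: I1→A1
cycle 2: I1 RO
cycle 4: I1 EX
cycle 5: I1 WR R1
cycle 6: I2→A1
cycle 7: I2 RO; I3→A0
cycle 8: I4→M1
cycle 9: I2 EX
cycle 10: I2 WR R3
cycle 11: I3 RO
cycle 12: I3 EX
cycle 13: I3 WR R7
cycle 14: I4 RO; I5→M0
cycle 15: I5 RO; I6→A0
cycle 16: I6 RO
cycle 17: I6 EX
cycle 18: I6 WR R0
cycle 19: I4 EX
cycle 20: I4 WR R4; I5 EX
cycle 21: I5 WR R7; I7→M1
cycle 22: I7 RO
cycle 27: I7 EX
cycle 28: I7 WR R6
cycle 29: I8→M1
cycle 30: I8 RO
cycle 35: I8 EX
cycle 36: I8 WR R3

I6 = (15, 16, 17, 18)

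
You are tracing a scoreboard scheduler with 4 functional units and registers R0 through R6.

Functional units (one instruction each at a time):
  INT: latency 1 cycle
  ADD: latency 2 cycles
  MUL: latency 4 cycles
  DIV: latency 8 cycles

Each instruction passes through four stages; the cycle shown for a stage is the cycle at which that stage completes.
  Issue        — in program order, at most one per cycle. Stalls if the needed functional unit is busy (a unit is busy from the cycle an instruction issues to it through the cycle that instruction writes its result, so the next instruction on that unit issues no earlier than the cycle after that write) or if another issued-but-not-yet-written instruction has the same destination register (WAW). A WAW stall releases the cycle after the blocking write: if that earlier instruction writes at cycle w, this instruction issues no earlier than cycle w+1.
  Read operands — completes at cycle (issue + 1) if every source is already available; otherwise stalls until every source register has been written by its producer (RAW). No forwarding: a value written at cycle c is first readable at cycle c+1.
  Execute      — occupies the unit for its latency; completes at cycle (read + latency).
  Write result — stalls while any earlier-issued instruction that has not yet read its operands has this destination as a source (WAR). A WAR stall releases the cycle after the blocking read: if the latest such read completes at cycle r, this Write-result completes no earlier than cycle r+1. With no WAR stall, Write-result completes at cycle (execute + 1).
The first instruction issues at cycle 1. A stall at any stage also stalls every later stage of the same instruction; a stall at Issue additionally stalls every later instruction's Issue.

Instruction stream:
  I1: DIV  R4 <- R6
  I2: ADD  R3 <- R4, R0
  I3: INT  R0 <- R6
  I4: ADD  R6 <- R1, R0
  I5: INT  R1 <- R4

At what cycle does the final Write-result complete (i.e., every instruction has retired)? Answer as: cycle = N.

cycle = 20

cycle 1: I1 issues→DIV
cycle 2: I1 reads · I2 issues→ADD
cycle 3: I3 issues→INT
cycle 4: I3 reads
cycle 5: I3 exec-done
cycle 10: I1 exec-done
cycle 11: I1 writes R4
cycle 12: I2 reads
cycle 13: I3 writes R0
cycle 14: I2 exec-done
cycle 15: I2 writes R3
cycle 16: I4 issues→ADD
cycle 17: I4 reads · I5 issues→INT
cycle 18: I5 reads
cycle 19: I4 exec-done · I5 exec-done
cycle 20: I4 writes R6 · I5 writes R1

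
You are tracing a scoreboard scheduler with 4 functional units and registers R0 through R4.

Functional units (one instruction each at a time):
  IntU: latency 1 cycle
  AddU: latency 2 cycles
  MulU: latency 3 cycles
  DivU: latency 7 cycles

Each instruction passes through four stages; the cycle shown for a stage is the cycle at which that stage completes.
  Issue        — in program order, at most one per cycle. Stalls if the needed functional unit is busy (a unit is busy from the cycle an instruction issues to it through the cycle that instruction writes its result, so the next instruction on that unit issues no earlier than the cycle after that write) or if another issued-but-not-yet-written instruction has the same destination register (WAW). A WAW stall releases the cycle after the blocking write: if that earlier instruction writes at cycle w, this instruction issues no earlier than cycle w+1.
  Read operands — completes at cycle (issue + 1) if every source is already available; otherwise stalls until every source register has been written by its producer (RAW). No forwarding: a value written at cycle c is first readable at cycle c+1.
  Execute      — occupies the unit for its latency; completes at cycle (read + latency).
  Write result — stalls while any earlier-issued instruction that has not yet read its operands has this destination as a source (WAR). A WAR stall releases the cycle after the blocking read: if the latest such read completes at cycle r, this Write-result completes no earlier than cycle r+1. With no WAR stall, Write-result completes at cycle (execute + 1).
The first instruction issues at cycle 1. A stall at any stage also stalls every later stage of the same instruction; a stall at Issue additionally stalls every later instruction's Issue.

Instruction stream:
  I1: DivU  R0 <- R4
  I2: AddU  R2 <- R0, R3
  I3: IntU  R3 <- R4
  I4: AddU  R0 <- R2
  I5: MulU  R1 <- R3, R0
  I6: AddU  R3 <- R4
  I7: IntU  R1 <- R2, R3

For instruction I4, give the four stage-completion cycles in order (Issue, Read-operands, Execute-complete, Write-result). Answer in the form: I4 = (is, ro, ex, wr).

cycle 1: I1→DivU
cycle 2: I1 RO, I2→AddU
cycle 3: I3→IntU
cycle 4: I3 RO
cycle 5: I3 EX
cycle 9: I1 EX
cycle 10: I1 WR R0
cycle 11: I2 RO
cycle 12: I3 WR R3
cycle 13: I2 EX
cycle 14: I2 WR R2
cycle 15: I4→AddU
cycle 16: I4 RO, I5→MulU
cycle 18: I4 EX
cycle 19: I4 WR R0
cycle 20: I5 RO, I6→AddU
cycle 21: I6 RO
cycle 23: I5 EX, I6 EX
cycle 24: I5 WR R1, I6 WR R3
cycle 25: I7→IntU
cycle 26: I7 RO
cycle 27: I7 EX
cycle 28: I7 WR R1

I4 = (15, 16, 18, 19)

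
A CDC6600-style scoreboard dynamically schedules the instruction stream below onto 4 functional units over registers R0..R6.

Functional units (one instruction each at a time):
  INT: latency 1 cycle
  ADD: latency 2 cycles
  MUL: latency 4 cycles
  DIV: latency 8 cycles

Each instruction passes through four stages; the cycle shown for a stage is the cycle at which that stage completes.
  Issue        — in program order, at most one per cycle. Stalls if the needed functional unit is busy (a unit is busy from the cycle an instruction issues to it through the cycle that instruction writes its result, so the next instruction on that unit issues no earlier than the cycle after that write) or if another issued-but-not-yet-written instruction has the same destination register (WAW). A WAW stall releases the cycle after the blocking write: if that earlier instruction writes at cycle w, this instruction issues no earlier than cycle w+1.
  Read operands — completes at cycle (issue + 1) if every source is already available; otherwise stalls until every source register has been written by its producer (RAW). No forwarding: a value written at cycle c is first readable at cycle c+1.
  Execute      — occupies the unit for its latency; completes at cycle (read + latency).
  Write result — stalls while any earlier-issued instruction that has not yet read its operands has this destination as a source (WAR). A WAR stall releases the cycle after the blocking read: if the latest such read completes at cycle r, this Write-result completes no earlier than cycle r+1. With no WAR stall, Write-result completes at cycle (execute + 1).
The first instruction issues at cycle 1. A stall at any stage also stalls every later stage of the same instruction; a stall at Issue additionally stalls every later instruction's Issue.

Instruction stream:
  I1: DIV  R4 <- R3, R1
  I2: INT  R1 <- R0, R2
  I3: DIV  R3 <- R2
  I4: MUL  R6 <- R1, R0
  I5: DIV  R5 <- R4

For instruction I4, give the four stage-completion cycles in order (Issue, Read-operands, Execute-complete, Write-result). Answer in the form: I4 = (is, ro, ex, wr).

t=1  issue I1 (DIV)
t=2  I1 read-ops; issue I2 (INT)
t=3  I2 read-ops
t=4  I2 finished on INT
t=5  I2→R1
t=10  I1 finished on DIV
t=11  I1→R4
t=12  issue I3 (DIV)
t=13  I3 read-ops; issue I4 (MUL)
t=14  I4 read-ops
t=18  I4 finished on MUL
t=19  I4→R6
t=21  I3 finished on DIV
t=22  I3→R3
t=23  issue I5 (DIV)
t=24  I5 read-ops
t=32  I5 finished on DIV
t=33  I5→R5

I4 = (13, 14, 18, 19)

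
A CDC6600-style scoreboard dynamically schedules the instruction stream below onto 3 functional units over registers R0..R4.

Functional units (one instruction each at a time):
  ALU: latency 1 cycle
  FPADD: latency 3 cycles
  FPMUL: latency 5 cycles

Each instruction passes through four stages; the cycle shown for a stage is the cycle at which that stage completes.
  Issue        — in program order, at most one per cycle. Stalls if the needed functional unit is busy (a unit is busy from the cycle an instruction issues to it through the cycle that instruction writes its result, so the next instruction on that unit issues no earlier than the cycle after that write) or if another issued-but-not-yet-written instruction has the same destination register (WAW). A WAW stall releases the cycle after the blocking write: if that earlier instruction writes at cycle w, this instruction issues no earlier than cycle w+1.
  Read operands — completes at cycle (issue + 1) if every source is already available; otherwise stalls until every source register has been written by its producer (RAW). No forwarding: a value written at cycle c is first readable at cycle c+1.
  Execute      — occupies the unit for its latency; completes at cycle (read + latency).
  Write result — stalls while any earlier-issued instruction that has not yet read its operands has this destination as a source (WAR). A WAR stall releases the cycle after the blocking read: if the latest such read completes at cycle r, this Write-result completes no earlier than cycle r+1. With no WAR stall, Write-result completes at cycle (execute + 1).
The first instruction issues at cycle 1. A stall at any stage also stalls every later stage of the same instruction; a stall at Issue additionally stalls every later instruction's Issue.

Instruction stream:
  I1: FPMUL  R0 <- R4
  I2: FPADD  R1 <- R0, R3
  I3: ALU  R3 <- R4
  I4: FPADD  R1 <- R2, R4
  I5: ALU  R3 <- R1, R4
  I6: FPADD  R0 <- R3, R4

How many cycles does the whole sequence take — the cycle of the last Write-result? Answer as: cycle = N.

[1] I1→FPMUL
[2] I1 RO; I2→FPADD
[3] I3→ALU
[4] I3 RO
[5] I3 EX
[7] I1 EX
[8] I1 WR R0
[9] I2 RO
[10] I3 WR R3
[12] I2 EX
[13] I2 WR R1
[14] I4→FPADD
[15] I4 RO; I5→ALU
[18] I4 EX
[19] I4 WR R1
[20] I5 RO; I6→FPADD
[21] I5 EX
[22] I5 WR R3
[23] I6 RO
[26] I6 EX
[27] I6 WR R0

cycle = 27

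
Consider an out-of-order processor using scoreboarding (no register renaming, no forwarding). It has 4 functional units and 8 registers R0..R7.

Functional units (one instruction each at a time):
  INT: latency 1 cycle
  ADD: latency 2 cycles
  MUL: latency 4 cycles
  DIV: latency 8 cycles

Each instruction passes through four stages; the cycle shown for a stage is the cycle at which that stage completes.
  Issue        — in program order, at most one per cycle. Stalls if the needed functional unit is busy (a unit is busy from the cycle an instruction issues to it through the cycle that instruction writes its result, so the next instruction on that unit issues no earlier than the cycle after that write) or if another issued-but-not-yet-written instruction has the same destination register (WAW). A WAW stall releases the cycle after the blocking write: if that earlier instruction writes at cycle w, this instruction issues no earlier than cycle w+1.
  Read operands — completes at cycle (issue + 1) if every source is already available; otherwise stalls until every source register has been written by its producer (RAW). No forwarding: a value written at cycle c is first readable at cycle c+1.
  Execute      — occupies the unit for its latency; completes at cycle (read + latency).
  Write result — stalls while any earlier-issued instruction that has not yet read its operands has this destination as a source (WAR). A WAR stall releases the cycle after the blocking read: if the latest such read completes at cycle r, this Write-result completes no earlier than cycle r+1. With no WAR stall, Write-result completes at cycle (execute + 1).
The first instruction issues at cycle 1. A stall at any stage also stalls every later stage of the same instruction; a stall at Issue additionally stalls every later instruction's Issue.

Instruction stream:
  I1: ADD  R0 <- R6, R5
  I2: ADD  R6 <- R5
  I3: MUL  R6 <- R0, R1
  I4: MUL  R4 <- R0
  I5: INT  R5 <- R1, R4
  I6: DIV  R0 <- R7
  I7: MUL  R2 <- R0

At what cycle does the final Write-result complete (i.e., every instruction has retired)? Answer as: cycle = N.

cycle = 36

  I1 | 1 | 2 | 4 | 5
  I2 | 6 | 7 | 9 | 10   struct: ADD busy until I1 writes@5
  I3 | 11 | 12 | 16 | 17   WAW R6: wait I2 write@10
  I4 | 18 | 19 | 23 | 24   struct: MUL busy until I3 writes@17
  I5 | 19 | 25 | 26 | 27   RAW R4: wait I4 write@24
  I6 | 20 | 21 | 29 | 30
  I7 | 25 | 31 | 35 | 36   struct: MUL busy until I4 writes@24 · RAW R0: wait I6 write@30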